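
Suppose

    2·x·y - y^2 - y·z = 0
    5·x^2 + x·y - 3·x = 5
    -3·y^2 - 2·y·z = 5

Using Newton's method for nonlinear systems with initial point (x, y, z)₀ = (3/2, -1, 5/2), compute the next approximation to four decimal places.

At (3/2, -1, 5/2): F = (-1.5000, 0.2500, -3.0000).
Jacobian J = [[2·y, 2·x - 2·y - z, -y], [10·x + y - 3, x, 0], [0, -6·y - 2·z, -2·y]].
At the point, J = [[-2.0000, 2.5000, 1.0000], [11.0000, 1.5000, 0.0000], [0.0000, 1.0000, 2.0000]] (det J = -50.0000).
Solving J·Δ = −F gives Δ = (-0.0200, -0.0200, 1.5100).
Then the next iterate is (x, y, z)₁ = (1.4800, -1.0200, 4.0100).

(1.4800, -1.0200, 4.0100)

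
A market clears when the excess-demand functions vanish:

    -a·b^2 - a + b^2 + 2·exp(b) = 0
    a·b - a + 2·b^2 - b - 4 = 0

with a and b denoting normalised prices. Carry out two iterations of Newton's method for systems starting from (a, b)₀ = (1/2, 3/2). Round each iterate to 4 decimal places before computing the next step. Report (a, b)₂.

(3.4136, 1.4149)

At (1/2, 3/2): F = (9.588378, -0.7500).
Jacobian J = [[-b^2 - 1, -2·a·b + 2·b + 2·exp(b)], [b - 1, a + 4·b - 1]].
At the point, J = [[-3.2500, 10.463378], [0.5000, 5.5000]] (det J = -23.106689).
Solving J·Δ = −F gives Δ = (2.6219, -0.1020).
Then the next iterate is (a, b)₁ = (3.1219, 1.3980).
Round to (3.1219, 1.3980) and repeat: F = (0.825245, -0.246676), J = [[-2.954404, 2.161363], [0.3980, 7.7139]].
Δ = (0.2917, 0.0169), so (a, b)₂ = (3.4136, 1.4149).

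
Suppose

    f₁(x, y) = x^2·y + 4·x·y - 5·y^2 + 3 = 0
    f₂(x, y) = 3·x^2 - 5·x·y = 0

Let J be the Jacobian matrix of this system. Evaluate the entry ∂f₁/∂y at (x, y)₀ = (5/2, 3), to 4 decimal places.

∂f₁/∂y = x^2 + 4·x - 10·y.
At (5/2, 3) this is -13.7500.

-13.7500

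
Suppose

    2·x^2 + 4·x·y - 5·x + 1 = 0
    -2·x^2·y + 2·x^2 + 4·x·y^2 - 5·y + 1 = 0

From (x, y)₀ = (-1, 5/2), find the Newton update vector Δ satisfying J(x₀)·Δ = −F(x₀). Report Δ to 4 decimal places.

(1.0722, -0.2320)

At (-1, 5/2): F = (-2.0000, -39.5000).
Jacobian J = [[4·x + 4·y - 5, 4·x], [-4·x·y + 4·x + 4·y^2, -2·x^2 + 8·x·y - 5]].
At the point, J = [[1.0000, -4.0000], [31.0000, -27.0000]] (det J = 97.0000).
Solving J·Δ = −F gives Δ = (1.0722, -0.2320).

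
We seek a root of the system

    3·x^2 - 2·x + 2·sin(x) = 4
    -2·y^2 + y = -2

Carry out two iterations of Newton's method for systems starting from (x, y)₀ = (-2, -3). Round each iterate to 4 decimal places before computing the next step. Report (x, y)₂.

At (-2, -3): F = (10.181405, -19.0000).
Jacobian J = [[6·x + 2·cos(x) - 2, 0], [0, -4·y + 1]].
At the point, J = [[-14.832294, 0.0000], [0.0000, 13.0000]] (det J = -192.819818).
Solving J·Δ = −F gives Δ = (0.6864, 1.4615).
Then the next iterate is (x, y)₁ = (-1.3136, -1.5385).
Round to (-1.3136, -1.5385) and repeat: F = (1.869621, -4.272464), J = [[-9.372860, 0.0000], [0.0000, 7.1540]].
Δ = (0.1995, 0.5972), so (x, y)₂ = (-1.1141, -0.9413).

(-1.1141, -0.9413)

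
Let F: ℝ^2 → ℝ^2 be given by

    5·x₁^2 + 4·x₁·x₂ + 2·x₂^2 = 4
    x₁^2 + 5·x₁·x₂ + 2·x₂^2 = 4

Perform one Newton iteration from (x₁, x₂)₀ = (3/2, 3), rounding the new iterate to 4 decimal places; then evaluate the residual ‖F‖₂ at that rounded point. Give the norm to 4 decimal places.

13.2318

At (3/2, 3): F = (43.2500, 38.7500).
Jacobian J = [[10·x₁ + 4·x₂, 4·x₁ + 4·x₂], [2·x₁ + 5·x₂, 5·x₁ + 4·x₂]].
At the point, J = [[27.0000, 18.0000], [18.0000, 19.5000]] (det J = 202.5000).
Solving J·Δ = −F gives Δ = (-0.7204, -1.3222).
Then the next iterate is (x₁, x₂)₁ = (0.7796, 1.6778).
Re-evaluating at (0.7796, 1.6778): F = (9.900958, 8.777866), so ‖F‖₂ = 13.2318.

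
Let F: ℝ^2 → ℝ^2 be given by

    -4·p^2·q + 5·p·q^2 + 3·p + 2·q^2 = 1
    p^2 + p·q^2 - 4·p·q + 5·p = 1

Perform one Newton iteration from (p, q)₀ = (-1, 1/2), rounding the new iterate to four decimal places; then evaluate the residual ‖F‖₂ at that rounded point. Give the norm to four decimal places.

3.2930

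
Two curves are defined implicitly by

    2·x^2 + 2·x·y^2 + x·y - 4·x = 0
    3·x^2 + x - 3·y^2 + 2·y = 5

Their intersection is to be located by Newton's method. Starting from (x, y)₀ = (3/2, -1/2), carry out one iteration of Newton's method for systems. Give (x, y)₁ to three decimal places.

(1.710, -1.220)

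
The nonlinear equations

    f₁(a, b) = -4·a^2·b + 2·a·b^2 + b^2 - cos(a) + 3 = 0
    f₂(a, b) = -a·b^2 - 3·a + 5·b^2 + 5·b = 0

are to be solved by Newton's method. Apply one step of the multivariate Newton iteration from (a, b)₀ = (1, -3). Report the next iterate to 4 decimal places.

(0.6366, -1.8231)

At (1, -3): F = (41.459698, 18.0000).
Jacobian J = [[-8·a·b + 2·b^2 + sin(a), -4·a^2 + 4·a·b + 2·b], [-b^2 - 3, -2·a·b + 10·b + 5]].
At the point, J = [[42.841471, -22.0000], [-12.0000, -19.0000]] (det J = -1077.987949).
Solving J·Δ = −F gives Δ = (-0.3634, 1.1769).
Then the next iterate is (a, b)₁ = (0.6366, -1.8231).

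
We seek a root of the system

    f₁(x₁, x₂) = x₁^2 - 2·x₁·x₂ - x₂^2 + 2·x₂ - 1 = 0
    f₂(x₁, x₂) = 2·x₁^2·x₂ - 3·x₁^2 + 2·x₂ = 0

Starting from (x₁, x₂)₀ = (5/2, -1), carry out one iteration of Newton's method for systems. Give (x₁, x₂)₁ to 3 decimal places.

(1.560, -0.327)

At (5/2, -1): F = (7.250, -33.250).
Jacobian J = [[2·x₁ - 2·x₂, -2·x₁ - 2·x₂ + 2], [4·x₁·x₂ - 6·x₁, 2·x₁^2 + 2]].
At the point, J = [[7.000, -1.000], [-25.000, 14.500]] (det J = 76.500).
Solving J·Δ = −F gives Δ = (-0.940, 0.673).
Then the next iterate is (x₁, x₂)₁ = (1.560, -0.327).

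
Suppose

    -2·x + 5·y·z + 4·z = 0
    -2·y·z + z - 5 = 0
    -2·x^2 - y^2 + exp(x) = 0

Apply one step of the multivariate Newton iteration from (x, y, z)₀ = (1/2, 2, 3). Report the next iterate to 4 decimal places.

(-17.0532, 2.8287, -3.3241)

At (1/2, 2, 3): F = (41.0000, -14.0000, -2.851279).
Jacobian J = [[-2, 5·z, 5·y + 4], [0, -2·z, -2·y + 1], [-4·x + exp(x), -2·y, 0]].
At the point, J = [[-2.0000, 15.0000, 14.0000], [0.0000, -6.0000, -3.0000], [-0.351279, -4.0000, 0.0000]] (det J = 10.300130).
Solving J·Δ = −F gives Δ = (-17.5532, 0.8287, -6.3241).
Then the next iterate is (x, y, z)₁ = (-17.0532, 2.8287, -3.3241).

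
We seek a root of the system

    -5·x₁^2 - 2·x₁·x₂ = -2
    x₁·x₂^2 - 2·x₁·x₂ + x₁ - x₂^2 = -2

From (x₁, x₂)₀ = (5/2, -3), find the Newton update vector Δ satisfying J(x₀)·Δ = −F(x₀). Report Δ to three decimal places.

At (5/2, -3): F = (-14.250, 33.000).
Jacobian J = [[-10·x₁ - 2·x₂, -2·x₁], [x₂^2 - 2·x₂ + 1, 2·x₁·x₂ - 2·x₁ - 2·x₂]].
At the point, J = [[-19.000, -5.000], [16.000, -14.000]] (det J = 346.000).
Solving J·Δ = −F gives Δ = (-1.053, 1.153).

(-1.053, 1.153)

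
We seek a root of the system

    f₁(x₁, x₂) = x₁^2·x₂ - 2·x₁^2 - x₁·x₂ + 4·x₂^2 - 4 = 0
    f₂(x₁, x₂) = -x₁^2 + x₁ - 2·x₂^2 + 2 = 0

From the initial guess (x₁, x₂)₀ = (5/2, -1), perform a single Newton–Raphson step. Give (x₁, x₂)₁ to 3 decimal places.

At (5/2, -1): F = (-16.250, -3.750).
Jacobian J = [[2·x₁·x₂ - 4·x₁ - x₂, x₁^2 - x₁ + 8·x₂], [-2·x₁ + 1, -4·x₂]].
At the point, J = [[-14.000, -4.250], [-4.000, 4.000]] (det J = -73.000).
Solving J·Δ = −F gives Δ = (-1.109, -0.171).
Then the next iterate is (x₁, x₂)₁ = (1.391, -1.171).

(1.391, -1.171)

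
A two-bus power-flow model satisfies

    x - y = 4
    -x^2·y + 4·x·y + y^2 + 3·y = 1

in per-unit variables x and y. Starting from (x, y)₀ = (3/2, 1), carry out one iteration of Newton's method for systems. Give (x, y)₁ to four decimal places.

(3.9487, -0.0513)

At (3/2, 1): F = (-3.5000, 6.7500).
Jacobian J = [[1, -1], [-2·x·y + 4·y, -x^2 + 4·x + 2·y + 3]].
At the point, J = [[1.0000, -1.0000], [1.0000, 8.7500]] (det J = 9.7500).
Solving J·Δ = −F gives Δ = (2.4487, -1.0513).
Then the next iterate is (x, y)₁ = (3.9487, -0.0513).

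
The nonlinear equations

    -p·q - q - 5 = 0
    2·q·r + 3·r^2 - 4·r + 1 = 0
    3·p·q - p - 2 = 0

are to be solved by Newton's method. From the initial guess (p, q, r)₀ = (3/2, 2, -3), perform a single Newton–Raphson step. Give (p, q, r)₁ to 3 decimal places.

(10.429, -9.143, 2.270)

At (3/2, 2, -3): F = (-10.000, 28.000, 5.500).
Jacobian J = [[-q, -p - 1, 0], [0, 2·r, 2·q + 6·r - 4], [3·q - 1, 3·p, 0]].
At the point, J = [[-2.000, -2.500, 0.000], [0.000, -6.000, -18.000], [5.000, 4.500, 0.000]] (det J = 63.000).
Solving J·Δ = −F gives Δ = (8.929, -11.143, 5.270).
Then the next iterate is (p, q, r)₁ = (10.429, -9.143, 2.270).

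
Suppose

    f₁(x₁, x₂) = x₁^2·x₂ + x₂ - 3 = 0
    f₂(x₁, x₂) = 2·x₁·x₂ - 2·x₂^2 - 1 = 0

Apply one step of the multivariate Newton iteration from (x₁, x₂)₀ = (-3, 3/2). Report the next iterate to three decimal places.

At (-3, 3/2): F = (12.000, -14.500).
Jacobian J = [[2·x₁·x₂, x₁^2 + 1], [2·x₂, 2·x₁ - 4·x₂]].
At the point, J = [[-9.000, 10.000], [3.000, -12.000]] (det J = 78.000).
Solving J·Δ = −F gives Δ = (-0.013, -1.212).
Then the next iterate is (x₁, x₂)₁ = (-3.013, 0.288).

(-3.013, 0.288)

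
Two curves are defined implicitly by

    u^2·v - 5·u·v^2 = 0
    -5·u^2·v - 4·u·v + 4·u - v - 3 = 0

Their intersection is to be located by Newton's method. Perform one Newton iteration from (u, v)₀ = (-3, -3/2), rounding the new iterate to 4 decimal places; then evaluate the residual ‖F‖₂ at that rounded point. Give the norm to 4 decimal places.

10.1119

At (-3, -3/2): F = (20.2500, 36.0000).
Jacobian J = [[2·u·v - 5·v^2, u^2 - 10·u·v], [-10·u·v - 4·v + 4, -5·u^2 - 4·u - 1]].
At the point, J = [[-2.2500, -36.0000], [-35.0000, -34.0000]] (det J = -1183.5000).
Solving J·Δ = −F gives Δ = (0.5133, 0.5304).
Then the next iterate is (u, v)₁ = (-2.4867, -0.9696).
Re-evaluating at (-2.4867, -0.9696): F = (5.693341, 8.356848), so ‖F‖₂ = 10.1119.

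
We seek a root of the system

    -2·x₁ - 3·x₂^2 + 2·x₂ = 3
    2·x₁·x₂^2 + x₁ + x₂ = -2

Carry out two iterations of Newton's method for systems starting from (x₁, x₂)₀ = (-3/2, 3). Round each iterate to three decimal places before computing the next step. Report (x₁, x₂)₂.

(-1.411, 1.026)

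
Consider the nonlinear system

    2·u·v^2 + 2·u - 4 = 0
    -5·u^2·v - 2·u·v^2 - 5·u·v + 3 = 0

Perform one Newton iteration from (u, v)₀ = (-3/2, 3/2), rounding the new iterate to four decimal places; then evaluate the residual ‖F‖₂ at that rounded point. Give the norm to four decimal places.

At (-3/2, 3/2): F = (-13.7500, 4.1250).
Jacobian J = [[2·v^2 + 2, 4·u·v], [-10·u·v - 2·v^2 - 5·v, -5·u^2 - 4·u·v - 5·u]].
At the point, J = [[6.5000, -9.0000], [10.5000, 5.2500]] (det J = 128.6250).
Solving J·Δ = −F gives Δ = (0.2726, -1.3309).
Then the next iterate is (u, v)₁ = (-1.2274, 0.1691).
Re-evaluating at (-1.2274, 0.1691): F = (-6.524995, 2.834206), so ‖F‖₂ = 7.1139.

7.1139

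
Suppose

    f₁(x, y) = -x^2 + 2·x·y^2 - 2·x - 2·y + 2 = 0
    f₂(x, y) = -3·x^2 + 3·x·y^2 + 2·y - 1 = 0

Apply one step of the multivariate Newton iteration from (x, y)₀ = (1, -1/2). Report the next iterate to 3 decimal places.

At (1, -1/2): F = (0.500, -4.250).
Jacobian J = [[-2·x + 2·y^2 - 2, 4·x·y - 2], [-6·x + 3·y^2, 6·x·y + 2]].
At the point, J = [[-3.500, -4.000], [-5.250, -1.000]] (det J = -17.500).
Solving J·Δ = −F gives Δ = (-1.000, 1.000).
Then the next iterate is (x, y)₁ = (0.000, 0.500).

(0.000, 0.500)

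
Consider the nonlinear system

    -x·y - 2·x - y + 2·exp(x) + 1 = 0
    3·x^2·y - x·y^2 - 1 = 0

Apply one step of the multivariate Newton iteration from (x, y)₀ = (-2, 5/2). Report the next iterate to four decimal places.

(0.2793, 4.3693)

At (-2, 5/2): F = (7.770671, 41.5000).
Jacobian J = [[-y + 2·exp(x) - 2, -x - 1], [6·x·y - y^2, 3·x^2 - 2·x·y]].
At the point, J = [[-4.229329, 1.0000], [-36.2500, 22.0000]] (det J = -56.795248).
Solving J·Δ = −F gives Δ = (2.2793, 1.8693).
Then the next iterate is (x, y)₁ = (0.2793, 4.3693).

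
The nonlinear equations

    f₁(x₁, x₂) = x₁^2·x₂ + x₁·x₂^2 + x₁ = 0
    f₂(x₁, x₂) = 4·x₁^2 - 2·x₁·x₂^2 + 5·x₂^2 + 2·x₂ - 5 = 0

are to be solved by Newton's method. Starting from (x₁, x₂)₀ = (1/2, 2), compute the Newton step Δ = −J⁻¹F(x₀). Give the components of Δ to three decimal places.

(-0.133, -0.919)

At (1/2, 2): F = (3.000, 16.000).
Jacobian J = [[2·x₁·x₂ + x₂^2 + 1, x₁^2 + 2·x₁·x₂], [8·x₁ - 2·x₂^2, -4·x₁·x₂ + 10·x₂ + 2]].
At the point, J = [[7.000, 2.250], [-4.000, 18.000]] (det J = 135.000).
Solving J·Δ = −F gives Δ = (-0.133, -0.919).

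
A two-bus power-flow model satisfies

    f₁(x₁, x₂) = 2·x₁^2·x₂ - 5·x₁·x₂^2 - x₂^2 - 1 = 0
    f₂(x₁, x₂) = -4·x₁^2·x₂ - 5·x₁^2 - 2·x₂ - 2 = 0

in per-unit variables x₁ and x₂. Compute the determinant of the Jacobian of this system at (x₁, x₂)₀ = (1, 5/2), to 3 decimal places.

J = [[4·x₁·x₂ - 5·x₂^2, 2·x₁^2 - 10·x₁·x₂ - 2·x₂], [-8·x₁·x₂ - 10·x₁, -4·x₁^2 - 2]].
At the point, J = [[-21.250, -28.000], [-30.000, -6.000]].
det J = -712.500.

-712.500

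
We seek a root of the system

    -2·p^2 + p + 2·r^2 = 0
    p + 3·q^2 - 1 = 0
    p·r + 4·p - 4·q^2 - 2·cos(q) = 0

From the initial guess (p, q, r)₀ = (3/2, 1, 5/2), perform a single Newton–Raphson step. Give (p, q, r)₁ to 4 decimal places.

At (3/2, 1, 5/2): F = (9.5000, 3.5000, 4.669395).
Jacobian J = [[-4·p + 1, 0, 4·r], [1, 6·q, 0], [r + 4, -8·q + 2·sin(q), p]].
At the point, J = [[-5.0000, 0.0000, 10.0000], [1.0000, 6.0000, 0.0000], [6.5000, -6.317058, 1.5000]] (det J = -498.170580).
Solving J·Δ = −F gives Δ = (-0.8346, -0.4442, -1.3673).
Then the next iterate is (p, q, r)₁ = (0.6654, 0.5558, 1.1327).

(0.6654, 0.5558, 1.1327)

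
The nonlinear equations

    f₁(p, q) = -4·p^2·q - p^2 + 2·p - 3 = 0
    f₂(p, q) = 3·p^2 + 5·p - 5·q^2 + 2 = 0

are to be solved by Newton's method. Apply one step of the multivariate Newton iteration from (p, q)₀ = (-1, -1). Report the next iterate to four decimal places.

(-1.9091, -0.5909)

At (-1, -1): F = (-2.0000, -5.0000).
Jacobian J = [[-8·p·q - 2·p + 2, -4·p^2], [6·p + 5, -10·q]].
At the point, J = [[-4.0000, -4.0000], [-1.0000, 10.0000]] (det J = -44.0000).
Solving J·Δ = −F gives Δ = (-0.9091, 0.4091).
Then the next iterate is (p, q)₁ = (-1.9091, -0.5909).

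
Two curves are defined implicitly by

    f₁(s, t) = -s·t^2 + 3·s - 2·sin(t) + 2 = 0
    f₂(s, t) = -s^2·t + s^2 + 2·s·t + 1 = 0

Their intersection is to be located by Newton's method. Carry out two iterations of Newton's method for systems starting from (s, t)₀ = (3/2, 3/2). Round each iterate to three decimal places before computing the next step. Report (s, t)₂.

(-0.300, 1.403)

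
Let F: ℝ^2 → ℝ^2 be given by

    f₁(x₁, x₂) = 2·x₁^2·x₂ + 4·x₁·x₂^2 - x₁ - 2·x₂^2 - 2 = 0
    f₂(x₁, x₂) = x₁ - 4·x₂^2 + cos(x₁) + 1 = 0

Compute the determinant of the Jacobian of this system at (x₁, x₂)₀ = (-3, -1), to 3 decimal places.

J = [[4·x₁·x₂ + 4·x₂^2 - 1, 2·x₁^2 + 8·x₁·x₂ - 4·x₂], [-sin(x₁) + 1, -8·x₂]].
At the point, J = [[15.000, 46.000], [1.14112, 8.000]].
det J = 67.508.

67.508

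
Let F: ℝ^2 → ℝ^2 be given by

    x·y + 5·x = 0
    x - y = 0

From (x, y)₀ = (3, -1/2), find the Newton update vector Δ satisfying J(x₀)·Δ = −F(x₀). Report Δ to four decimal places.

(-3.2000, 0.3000)

At (3, -1/2): F = (13.5000, 3.5000).
Jacobian J = [[y + 5, x], [1, -1]].
At the point, J = [[4.5000, 3.0000], [1.0000, -1.0000]] (det J = -7.5000).
Solving J·Δ = −F gives Δ = (-3.2000, 0.3000).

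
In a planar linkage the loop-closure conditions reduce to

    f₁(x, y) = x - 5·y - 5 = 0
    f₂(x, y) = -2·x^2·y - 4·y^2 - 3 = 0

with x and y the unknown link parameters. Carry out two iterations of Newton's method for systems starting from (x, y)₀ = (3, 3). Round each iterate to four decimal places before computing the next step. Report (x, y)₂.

(4.9082, -0.0184)

At (3, 3): F = (-17.0000, -93.0000).
Jacobian J = [[1, -5], [-4·x·y, -2·x^2 - 8·y]].
At the point, J = [[1.0000, -5.0000], [-36.0000, -42.0000]] (det J = -222.0000).
Solving J·Δ = −F gives Δ = (1.1216, -3.1757).
Then the next iterate is (x, y)₁ = (4.1216, -0.1757).
Round to (4.1216, -0.1757) and repeat: F = (0.0001, 2.845956), J = [[1.0000, -5.0000], [2.896660, -32.569573]].
Δ = (0.7866, 0.1573), so (x, y)₂ = (4.9082, -0.0184).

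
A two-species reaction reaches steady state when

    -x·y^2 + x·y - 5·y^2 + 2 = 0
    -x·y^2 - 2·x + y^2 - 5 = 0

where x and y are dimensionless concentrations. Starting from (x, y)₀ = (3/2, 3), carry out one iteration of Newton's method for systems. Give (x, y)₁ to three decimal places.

(0.707, 1.740)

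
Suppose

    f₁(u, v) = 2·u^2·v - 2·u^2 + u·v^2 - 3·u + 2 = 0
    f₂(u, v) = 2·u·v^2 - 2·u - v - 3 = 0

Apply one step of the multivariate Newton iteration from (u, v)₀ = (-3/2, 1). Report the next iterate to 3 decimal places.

At (-3/2, 1): F = (5.000, -4.000).
Jacobian J = [[4·u·v - 4·u + v^2 - 3, 2·u^2 + 2·u·v], [2·v^2 - 2, 4·u·v - 1]].
At the point, J = [[-2.000, 1.500], [0.000, -7.000]] (det J = 14.000).
Solving J·Δ = −F gives Δ = (2.071, -0.571).
Then the next iterate is (u, v)₁ = (0.571, 0.429).

(0.571, 0.429)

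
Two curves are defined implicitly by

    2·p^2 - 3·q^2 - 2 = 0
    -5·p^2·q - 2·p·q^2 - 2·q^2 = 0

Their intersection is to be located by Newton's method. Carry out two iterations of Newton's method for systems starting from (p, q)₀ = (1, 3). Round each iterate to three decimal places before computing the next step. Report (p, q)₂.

(0.779, 0.644)

At (1, 3): F = (-27.000, -51.000).
Jacobian J = [[4·p, -6·q], [-10·p·q - 2·q^2, -5·p^2 - 4·p·q - 4·q]].
At the point, J = [[4.000, -18.000], [-48.000, -29.000]] (det J = -980.000).
Solving J·Δ = −F gives Δ = (-0.138, -1.531).
Then the next iterate is (p, q)₁ = (0.862, 1.469).
Round to (0.862, 1.469) and repeat: F = (-6.98780, -13.49390), J = [[3.448, -8.814], [-16.97870, -14.65633]].
Δ = (-0.083, -0.825), so (p, q)₂ = (0.779, 0.644).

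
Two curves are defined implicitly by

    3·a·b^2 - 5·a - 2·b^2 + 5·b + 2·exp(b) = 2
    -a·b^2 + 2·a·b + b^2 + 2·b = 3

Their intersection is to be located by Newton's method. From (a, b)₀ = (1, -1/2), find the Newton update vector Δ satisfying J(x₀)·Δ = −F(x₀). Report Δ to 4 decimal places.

(-0.5802, 1.0687)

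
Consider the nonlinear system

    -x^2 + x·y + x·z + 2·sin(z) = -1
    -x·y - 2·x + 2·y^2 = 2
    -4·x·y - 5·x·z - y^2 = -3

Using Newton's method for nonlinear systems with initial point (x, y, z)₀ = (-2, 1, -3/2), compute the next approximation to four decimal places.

(-0.9106, 0.5447, -1.1081)

At (-2, 1, -3/2): F = (-3.994990, 6.0000, -5.0000).
Jacobian J = [[-2·x + y + z, x, x + 2·cos(z)], [-y - 2, -x + 4·y, 0], [-4·y - 5·z, -4·x - 2·y, -5·x]].
At the point, J = [[3.5000, -2.0000, -1.858526], [-3.0000, 6.0000, 0.0000], [3.5000, 6.0000, 10.0000]] (det J = 222.482498).
Solving J·Δ = −F gives Δ = (1.0894, -0.4553, 0.3919).
Then the next iterate is (x, y, z)₁ = (-0.9106, 0.5447, -1.1081).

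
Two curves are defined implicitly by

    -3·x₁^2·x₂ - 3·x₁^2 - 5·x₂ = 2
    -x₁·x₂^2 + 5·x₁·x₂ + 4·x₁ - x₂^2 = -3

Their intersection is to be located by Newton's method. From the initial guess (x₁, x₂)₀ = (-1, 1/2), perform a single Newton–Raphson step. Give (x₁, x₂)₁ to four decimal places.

(-4.4000, -4.4500)

At (-1, 1/2): F = (-9.0000, -3.5000).
Jacobian J = [[-6·x₁·x₂ - 6·x₁, -3·x₁^2 - 5], [-x₂^2 + 5·x₂ + 4, -2·x₁·x₂ + 5·x₁ - 2·x₂]].
At the point, J = [[9.0000, -8.0000], [6.2500, -5.0000]] (det J = 5.0000).
Solving J·Δ = −F gives Δ = (-3.4000, -4.9500).
Then the next iterate is (x₁, x₂)₁ = (-4.4000, -4.4500).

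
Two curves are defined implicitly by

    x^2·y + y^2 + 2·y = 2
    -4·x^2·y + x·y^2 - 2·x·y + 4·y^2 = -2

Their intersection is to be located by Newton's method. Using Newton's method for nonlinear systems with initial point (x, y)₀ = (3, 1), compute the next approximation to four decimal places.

(2.0510, 0.6688)

At (3, 1): F = (10.0000, -33.0000).
Jacobian J = [[2·x·y, x^2 + 2·y + 2], [-8·x·y + y^2 - 2·y, -4·x^2 + 2·x·y - 2·x + 8·y]].
At the point, J = [[6.0000, 13.0000], [-25.0000, -28.0000]] (det J = 157.0000).
Solving J·Δ = −F gives Δ = (-0.9490, -0.3312).
Then the next iterate is (x, y)₁ = (2.0510, 0.6688).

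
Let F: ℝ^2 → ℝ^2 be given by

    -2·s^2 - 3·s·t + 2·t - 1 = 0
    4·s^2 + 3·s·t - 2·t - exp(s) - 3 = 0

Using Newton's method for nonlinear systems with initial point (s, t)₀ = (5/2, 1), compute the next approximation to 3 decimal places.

(0.813, 1.534)

At (5/2, 1): F = (-19.000, 15.31751).
Jacobian J = [[-4·s - 3·t, -3·s + 2], [8·s + 3·t - exp(s), 3·s - 2]].
At the point, J = [[-13.000, -5.500], [10.81751, 5.500]] (det J = -12.00372).
Solving J·Δ = −F gives Δ = (-1.687, 0.534).
Then the next iterate is (s, t)₁ = (0.813, 1.534).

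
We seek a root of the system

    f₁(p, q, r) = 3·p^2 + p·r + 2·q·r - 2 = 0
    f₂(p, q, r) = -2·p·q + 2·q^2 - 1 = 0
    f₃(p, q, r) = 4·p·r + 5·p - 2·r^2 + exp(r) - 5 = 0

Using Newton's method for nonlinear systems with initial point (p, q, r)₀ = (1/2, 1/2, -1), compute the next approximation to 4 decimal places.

At (1/2, 1/2, -1): F = (-2.7500, -1.0000, -6.132121).
Jacobian J = [[6·p + r, 2·r, p + 2·q], [-2·q, -2·p + 4·q, 0], [4·r + 5, 0, 4·p - 4·r + exp(r)]].
At the point, J = [[2.0000, -2.0000, 1.5000], [-1.0000, 1.0000, 0.0000], [1.0000, 0.0000, 6.367879]] (det J = -1.5000).
Solving J·Δ = −F gives Δ = (-14.0328, -13.0328, 3.1667).
Then the next iterate is (p, q, r)₁ = (-13.5328, -12.5328, 2.1667).

(-13.5328, -12.5328, 2.1667)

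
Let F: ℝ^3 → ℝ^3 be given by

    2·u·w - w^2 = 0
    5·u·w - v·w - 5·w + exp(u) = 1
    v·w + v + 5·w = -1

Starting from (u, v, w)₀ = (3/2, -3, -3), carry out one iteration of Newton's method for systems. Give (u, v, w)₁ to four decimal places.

At (3/2, -3, -3): F = (-18.0000, -13.018311, -8.0000).
Jacobian J = [[2·w, 0, 2·u - 2·w], [5·w + exp(u), -w, 5·u - v - 5], [0, w + 1, v + 5]].
At the point, J = [[-6.0000, 0.0000, 9.0000], [-10.518311, 3.0000, 5.5000], [0.0000, -2.0000, 2.0000]] (det J = 87.329597).
Solving J·Δ = −F gives Δ = (-1.6527, -3.1018, 0.8982).
Then the next iterate is (u, v, w)₁ = (-0.1527, -6.1018, -2.1018).

(-0.1527, -6.1018, -2.1018)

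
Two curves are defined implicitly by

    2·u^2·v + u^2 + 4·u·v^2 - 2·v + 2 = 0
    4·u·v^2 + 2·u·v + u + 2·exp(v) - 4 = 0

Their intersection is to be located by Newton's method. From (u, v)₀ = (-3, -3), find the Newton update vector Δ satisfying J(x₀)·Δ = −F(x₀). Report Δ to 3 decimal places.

At (-3, -3): F = (-145.000, -96.90043).
Jacobian J = [[4·u·v + 2·u + 4·v^2, 2·u^2 + 8·u·v - 2], [4·v^2 + 2·v + 1, 8·u·v + 2·u + 2·exp(v)]].
At the point, J = [[66.000, 88.000], [31.000, 66.09957]] (det J = 1634.57189).
Solving J·Δ = −F gives Δ = (0.647, 1.163).

(0.647, 1.163)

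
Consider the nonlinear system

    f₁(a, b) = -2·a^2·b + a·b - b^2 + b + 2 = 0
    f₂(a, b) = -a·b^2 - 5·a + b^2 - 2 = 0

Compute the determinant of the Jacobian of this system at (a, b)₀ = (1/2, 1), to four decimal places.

J = [[-4·a·b + b, -2·a^2 + a - 2·b + 1], [-b^2 - 5, -2·a·b + 2·b]].
At the point, J = [[-1.0000, -1.0000], [-6.0000, 1.0000]].
det J = -7.0000.

-7.0000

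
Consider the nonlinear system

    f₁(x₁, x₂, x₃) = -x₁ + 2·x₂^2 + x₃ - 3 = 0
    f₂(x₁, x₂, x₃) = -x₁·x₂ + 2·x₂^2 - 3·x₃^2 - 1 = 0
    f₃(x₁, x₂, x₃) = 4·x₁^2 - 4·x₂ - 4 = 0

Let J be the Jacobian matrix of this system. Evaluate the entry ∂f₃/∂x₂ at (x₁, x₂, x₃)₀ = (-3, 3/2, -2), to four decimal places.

-4.0000

∂f₃/∂x₂ = -4.
At (-3, 3/2, -2) this is -4.0000.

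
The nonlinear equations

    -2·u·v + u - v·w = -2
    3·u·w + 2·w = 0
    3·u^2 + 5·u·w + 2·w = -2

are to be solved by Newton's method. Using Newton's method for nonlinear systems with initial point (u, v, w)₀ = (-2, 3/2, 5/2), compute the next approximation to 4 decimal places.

At (-2, 3/2, 5/2): F = (2.2500, -10.0000, -6.0000).
Jacobian J = [[-2·v + 1, -2·u - w, -v], [3·w, 0, 3·u + 2], [6·u + 5·w, 0, 5·u + 2]].
At the point, J = [[-2.0000, 1.5000, -1.5000], [7.5000, 0.0000, -4.0000], [0.5000, 0.0000, -8.0000]] (det J = 87.0000).
Solving J·Δ = −F gives Δ = (0.9655, -0.9023, -0.6897).
Then the next iterate is (u, v, w)₁ = (-1.0345, 0.5977, 1.8103).

(-1.0345, 0.5977, 1.8103)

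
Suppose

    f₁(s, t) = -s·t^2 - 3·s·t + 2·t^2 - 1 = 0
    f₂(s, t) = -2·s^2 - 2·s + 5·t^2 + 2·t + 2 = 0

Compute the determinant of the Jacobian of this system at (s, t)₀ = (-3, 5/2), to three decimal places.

-711.250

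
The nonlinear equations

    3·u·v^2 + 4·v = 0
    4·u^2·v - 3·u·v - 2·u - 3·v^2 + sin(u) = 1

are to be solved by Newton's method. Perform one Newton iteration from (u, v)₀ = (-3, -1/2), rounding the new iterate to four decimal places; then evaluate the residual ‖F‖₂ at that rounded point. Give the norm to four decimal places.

3.4210

At (-3, -1/2): F = (-4.2500, -18.391120).
Jacobian J = [[3·v^2, 6·u·v + 4], [8·u·v - 3·v + cos(u) - 2, 4·u^2 - 3·u - 6·v]].
At the point, J = [[0.7500, 13.0000], [10.510008, 48.0000]] (det J = -100.630098).
Solving J·Δ = −F gives Δ = (0.3486, 0.3068).
Then the next iterate is (u, v)₁ = (-2.6514, -0.1932).
Re-evaluating at (-2.6514, -0.1932): F = (-1.069700, -3.249450), so ‖F‖₂ = 3.4210.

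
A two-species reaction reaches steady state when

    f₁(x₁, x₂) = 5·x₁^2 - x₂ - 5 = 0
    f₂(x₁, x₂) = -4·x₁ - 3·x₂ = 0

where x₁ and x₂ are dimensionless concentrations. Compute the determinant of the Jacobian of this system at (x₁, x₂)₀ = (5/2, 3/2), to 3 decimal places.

-79.000

J = [[10·x₁, -1], [-4, -3]].
At the point, J = [[25.000, -1.000], [-4.000, -3.000]].
det J = -79.000.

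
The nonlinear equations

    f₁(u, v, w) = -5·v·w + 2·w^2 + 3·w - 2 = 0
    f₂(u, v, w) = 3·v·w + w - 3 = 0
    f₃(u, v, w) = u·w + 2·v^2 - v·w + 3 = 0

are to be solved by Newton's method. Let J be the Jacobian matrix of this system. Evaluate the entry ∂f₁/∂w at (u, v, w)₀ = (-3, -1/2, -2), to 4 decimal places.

∂f₁/∂w = -5·v + 4·w + 3.
At (-3, -1/2, -2) this is -2.5000.

-2.5000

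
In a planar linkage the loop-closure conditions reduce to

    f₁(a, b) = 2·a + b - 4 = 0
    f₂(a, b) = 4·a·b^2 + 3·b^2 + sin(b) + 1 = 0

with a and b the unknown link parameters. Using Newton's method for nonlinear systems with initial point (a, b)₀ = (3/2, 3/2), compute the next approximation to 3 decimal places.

(1.693, 0.614)

At (3/2, 3/2): F = (0.500, 22.24749).
Jacobian J = [[2, 1], [4·b^2, 8·a·b + 6·b + cos(b)]].
At the point, J = [[2.000, 1.000], [9.000, 27.07074]] (det J = 45.14147).
Solving J·Δ = −F gives Δ = (0.193, -0.886).
Then the next iterate is (a, b)₁ = (1.693, 0.614).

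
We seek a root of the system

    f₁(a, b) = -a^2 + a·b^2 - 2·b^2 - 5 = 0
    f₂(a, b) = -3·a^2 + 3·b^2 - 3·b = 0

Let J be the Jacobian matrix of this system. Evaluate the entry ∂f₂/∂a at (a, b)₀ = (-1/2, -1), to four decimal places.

3.0000

∂f₂/∂a = -6·a.
At (-1/2, -1) this is 3.0000.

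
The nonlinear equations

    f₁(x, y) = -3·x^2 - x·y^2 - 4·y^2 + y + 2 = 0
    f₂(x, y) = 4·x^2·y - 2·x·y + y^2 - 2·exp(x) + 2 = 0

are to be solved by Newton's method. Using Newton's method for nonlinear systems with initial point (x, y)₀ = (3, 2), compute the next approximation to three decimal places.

At (3, 2): F = (-51.000, 25.82893).
Jacobian J = [[-6·x - y^2, -2·x·y - 8·y + 1], [8·x·y - 2·y - 2·exp(x), 4·x^2 - 2·x + 2·y]].
At the point, J = [[-22.000, -27.000], [3.82893, 34.000]] (det J = -644.61899).
Solving J·Δ = −F gives Δ = (-1.608, -0.579).
Then the next iterate is (x, y)₁ = (1.392, 1.421).

(1.392, 1.421)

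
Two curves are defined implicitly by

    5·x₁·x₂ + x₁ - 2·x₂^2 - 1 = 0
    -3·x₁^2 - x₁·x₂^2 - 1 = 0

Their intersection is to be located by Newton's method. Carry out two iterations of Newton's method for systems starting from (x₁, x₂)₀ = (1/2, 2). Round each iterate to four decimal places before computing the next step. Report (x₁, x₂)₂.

(-0.0501, -0.3799)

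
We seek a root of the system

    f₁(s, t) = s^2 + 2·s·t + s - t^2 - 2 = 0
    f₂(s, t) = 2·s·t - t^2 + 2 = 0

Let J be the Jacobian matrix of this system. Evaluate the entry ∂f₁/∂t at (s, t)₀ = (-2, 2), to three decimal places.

∂f₁/∂t = 2·s - 2·t.
At (-2, 2) this is -8.000.

-8.000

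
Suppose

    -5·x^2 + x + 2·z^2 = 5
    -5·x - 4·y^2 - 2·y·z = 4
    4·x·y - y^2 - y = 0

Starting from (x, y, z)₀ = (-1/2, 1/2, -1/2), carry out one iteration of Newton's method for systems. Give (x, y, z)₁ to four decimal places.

At (-1/2, 1/2, -1/2): F = (-6.2500, -2.0000, -1.7500).
Jacobian J = [[-10·x + 1, 0, 4·z], [-5, -8·y - 2·z, -2·y], [4·y, 4·x - 2·y - 1, 0]].
At the point, J = [[6.0000, 0.0000, -2.0000], [-5.0000, -3.0000, -1.0000], [2.0000, -4.0000, 0.0000]] (det J = -76.0000).
Solving J·Δ = −F gives Δ = (0.2566, -0.3092, -2.3553).
Then the next iterate is (x, y, z)₁ = (-0.2434, 0.1908, -2.8553).

(-0.2434, 0.1908, -2.8553)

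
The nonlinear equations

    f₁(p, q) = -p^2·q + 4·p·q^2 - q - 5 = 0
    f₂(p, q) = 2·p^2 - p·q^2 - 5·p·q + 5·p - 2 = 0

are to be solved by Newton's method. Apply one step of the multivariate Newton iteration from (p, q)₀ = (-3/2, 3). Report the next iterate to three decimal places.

At (-3/2, 3): F = (-68.750, 31.000).
Jacobian J = [[-2·p·q + 4·q^2, -p^2 + 8·p·q - 1], [4·p - q^2 - 5·q + 5, -2·p·q - 5·p]].
At the point, J = [[45.000, -39.250], [-25.000, 16.500]] (det J = -238.750).
Solving J·Δ = −F gives Δ = (0.345, -1.356).
Then the next iterate is (p, q)₁ = (-1.155, 1.644).

(-1.155, 1.644)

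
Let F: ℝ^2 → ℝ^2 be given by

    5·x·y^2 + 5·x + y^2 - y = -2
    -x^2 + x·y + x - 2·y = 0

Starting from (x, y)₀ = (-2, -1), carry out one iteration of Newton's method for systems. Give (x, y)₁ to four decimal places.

(-1.0926, -0.5926)

At (-2, -1): F = (-16.0000, -2.0000).
Jacobian J = [[5·y^2 + 5, 10·x·y + 2·y - 1], [-2·x + y + 1, x - 2]].
At the point, J = [[10.0000, 17.0000], [4.0000, -4.0000]] (det J = -108.0000).
Solving J·Δ = −F gives Δ = (0.9074, 0.4074).
Then the next iterate is (x, y)₁ = (-1.0926, -0.5926).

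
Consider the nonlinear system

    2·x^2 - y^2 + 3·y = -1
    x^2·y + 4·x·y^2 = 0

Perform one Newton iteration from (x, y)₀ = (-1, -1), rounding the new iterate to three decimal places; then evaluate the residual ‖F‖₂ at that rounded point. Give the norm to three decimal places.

At (-1, -1): F = (-1.000, -5.000).
Jacobian J = [[4·x, -2·y + 3], [2·x·y + 4·y^2, x^2 + 8·x·y]].
At the point, J = [[-4.000, 5.000], [6.000, 9.000]] (det J = -66.000).
Solving J·Δ = −F gives Δ = (0.242, 0.394).
Then the next iterate is (x, y)₁ = (-0.758, -0.606).
Re-evaluating at (-0.758, -0.606): F = (-0.03611, -1.46165), so ‖F‖₂ = 1.462.

1.462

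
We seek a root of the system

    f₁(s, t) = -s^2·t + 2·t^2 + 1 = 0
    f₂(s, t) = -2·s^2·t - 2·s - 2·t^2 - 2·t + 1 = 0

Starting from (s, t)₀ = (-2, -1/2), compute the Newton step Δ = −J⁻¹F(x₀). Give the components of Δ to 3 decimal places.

At (-2, -1/2): F = (3.500, 9.500).
Jacobian J = [[-2·s·t, -s^2 + 4·t], [-4·s·t - 2, -2·s^2 - 4·t - 2]].
At the point, J = [[-2.000, -6.000], [-6.000, -8.000]] (det J = -20.000).
Solving J·Δ = −F gives Δ = (1.450, 0.100).

(1.450, 0.100)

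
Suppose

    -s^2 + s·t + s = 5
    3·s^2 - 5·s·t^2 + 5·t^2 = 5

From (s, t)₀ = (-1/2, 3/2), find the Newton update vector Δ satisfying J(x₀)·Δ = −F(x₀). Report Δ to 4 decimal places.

(1.9538, 0.6763)

At (-1/2, 3/2): F = (-6.5000, 12.6250).
Jacobian J = [[-2·s + t + 1, s], [6·s - 5·t^2, -10·s·t + 10·t]].
At the point, J = [[3.5000, -0.5000], [-14.2500, 22.5000]] (det J = 71.6250).
Solving J·Δ = −F gives Δ = (1.9538, 0.6763).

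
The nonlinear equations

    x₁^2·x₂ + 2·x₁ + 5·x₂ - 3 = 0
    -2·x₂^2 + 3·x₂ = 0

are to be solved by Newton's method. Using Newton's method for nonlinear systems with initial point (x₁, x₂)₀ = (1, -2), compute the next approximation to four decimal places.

At (1, -2): F = (-13.0000, -14.0000).
Jacobian J = [[2·x₁·x₂ + 2, x₁^2 + 5], [0, -4·x₂ + 3]].
At the point, J = [[-2.0000, 6.0000], [0.0000, 11.0000]] (det J = -22.0000).
Solving J·Δ = −F gives Δ = (-2.6818, 1.2727).
Then the next iterate is (x₁, x₂)₁ = (-1.6818, -0.7273).

(-1.6818, -0.7273)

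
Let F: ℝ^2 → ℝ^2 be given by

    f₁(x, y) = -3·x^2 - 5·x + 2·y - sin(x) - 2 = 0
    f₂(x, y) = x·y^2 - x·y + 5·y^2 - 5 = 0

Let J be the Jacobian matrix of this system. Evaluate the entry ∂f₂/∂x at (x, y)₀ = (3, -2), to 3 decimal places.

6.000

∂f₂/∂x = y^2 - y.
At (3, -2) this is 6.000.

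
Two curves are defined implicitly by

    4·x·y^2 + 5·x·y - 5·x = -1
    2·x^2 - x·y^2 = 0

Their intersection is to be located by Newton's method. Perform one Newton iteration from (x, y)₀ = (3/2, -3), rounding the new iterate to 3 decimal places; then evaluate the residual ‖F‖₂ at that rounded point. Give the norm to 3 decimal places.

At (3/2, -3): F = (25.000, -9.000).
Jacobian J = [[4·y^2 + 5·y - 5, 8·x·y + 5·x], [4·x - y^2, -2·x·y]].
At the point, J = [[16.000, -28.500], [-3.000, 9.000]] (det J = 58.500).
Solving J·Δ = −F gives Δ = (0.538, 1.179).
Then the next iterate is (x, y)₁ = (2.038, -1.821).
Re-evaluating at (2.038, -1.821): F = (-0.71362, 1.54880), so ‖F‖₂ = 1.705.

1.705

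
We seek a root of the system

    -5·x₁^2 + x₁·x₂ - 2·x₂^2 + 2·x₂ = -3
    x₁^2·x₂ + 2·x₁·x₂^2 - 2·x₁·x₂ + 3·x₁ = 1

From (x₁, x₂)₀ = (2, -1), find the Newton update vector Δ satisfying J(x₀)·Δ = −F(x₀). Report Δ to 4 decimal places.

(-0.7778, 0.8333)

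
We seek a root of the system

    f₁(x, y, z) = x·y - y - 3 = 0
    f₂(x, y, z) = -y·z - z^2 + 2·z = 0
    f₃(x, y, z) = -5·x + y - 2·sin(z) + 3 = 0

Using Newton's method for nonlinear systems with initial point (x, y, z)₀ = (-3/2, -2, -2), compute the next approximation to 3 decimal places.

(0.666, -2.933, -0.267)

At (-3/2, -2, -2): F = (2.000, -12.000, 10.31859).
Jacobian J = [[y, x - 1, 0], [0, -z, -y - 2·z + 2], [-5, 1, -2·cos(z)]].
At the point, J = [[-2.000, -2.500, 0.000], [0.000, 2.000, 8.000], [-5.000, 1.000, 0.83229]] (det J = 112.67083).
Solving J·Δ = −F gives Δ = (2.166, -0.933, 1.733).
Then the next iterate is (x, y, z)₁ = (0.666, -2.933, -0.267).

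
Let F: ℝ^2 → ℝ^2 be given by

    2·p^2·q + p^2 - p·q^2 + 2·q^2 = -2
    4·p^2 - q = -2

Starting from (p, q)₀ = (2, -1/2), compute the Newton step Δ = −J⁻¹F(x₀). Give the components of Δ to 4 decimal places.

(-1.1742, -0.2867)

At (2, -1/2): F = (2.0000, 18.5000).
Jacobian J = [[4·p·q + 2·p - q^2, 2·p^2 - 2·p·q + 4·q], [8·p, -1]].
At the point, J = [[-0.2500, 8.0000], [16.0000, -1.0000]] (det J = -127.7500).
Solving J·Δ = −F gives Δ = (-1.1742, -0.2867).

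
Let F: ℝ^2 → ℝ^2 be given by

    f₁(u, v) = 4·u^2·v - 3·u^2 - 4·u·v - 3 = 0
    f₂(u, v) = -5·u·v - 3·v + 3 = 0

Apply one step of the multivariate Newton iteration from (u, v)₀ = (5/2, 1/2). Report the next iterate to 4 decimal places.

(0.4991, 0.5163)

At (5/2, 1/2): F = (-14.2500, -4.7500).
Jacobian J = [[8·u·v - 6·u - 4·v, 4·u^2 - 4·u], [-5·v, -5·u - 3]].
At the point, J = [[-7.0000, 15.0000], [-2.5000, -15.5000]] (det J = 146.0000).
Solving J·Δ = −F gives Δ = (-2.0009, 0.0163).
Then the next iterate is (u, v)₁ = (0.4991, 0.5163).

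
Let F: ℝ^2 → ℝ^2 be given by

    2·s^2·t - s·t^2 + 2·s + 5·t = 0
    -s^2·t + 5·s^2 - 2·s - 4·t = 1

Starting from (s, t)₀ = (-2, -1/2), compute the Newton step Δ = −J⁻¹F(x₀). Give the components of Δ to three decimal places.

(0.995, 0.389)

At (-2, -1/2): F = (-10.000, 27.000).
Jacobian J = [[4·s·t - t^2 + 2, 2·s^2 - 2·s·t + 5], [-2·s·t + 10·s - 2, -s^2 - 4]].
At the point, J = [[5.750, 11.000], [-24.000, -8.000]] (det J = 218.000).
Solving J·Δ = −F gives Δ = (0.995, 0.389).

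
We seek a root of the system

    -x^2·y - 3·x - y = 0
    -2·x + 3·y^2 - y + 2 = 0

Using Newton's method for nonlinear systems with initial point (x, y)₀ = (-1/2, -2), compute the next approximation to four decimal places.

(-0.0080, -0.7680)

At (-1/2, -2): F = (4.0000, 17.0000).
Jacobian J = [[-2·x·y - 3, -x^2 - 1], [-2, 6·y - 1]].
At the point, J = [[-5.0000, -1.2500], [-2.0000, -13.0000]] (det J = 62.5000).
Solving J·Δ = −F gives Δ = (0.4920, 1.2320).
Then the next iterate is (x, y)₁ = (-0.0080, -0.7680).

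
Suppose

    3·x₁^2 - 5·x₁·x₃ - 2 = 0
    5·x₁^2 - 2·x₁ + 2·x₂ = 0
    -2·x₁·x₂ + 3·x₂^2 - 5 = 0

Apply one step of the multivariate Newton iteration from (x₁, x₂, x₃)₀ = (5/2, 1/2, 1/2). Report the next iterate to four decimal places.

At (5/2, 1/2, 1/2): F = (10.5000, 27.2500, -6.7500).
Jacobian J = [[6·x₁ - 5·x₃, 0, -5·x₁], [10·x₁ - 2, 2, 0], [-2·x₂, -2·x₁ + 6·x₂, 0]].
At the point, J = [[12.5000, 0.0000, -12.5000], [23.0000, 2.0000, 0.0000], [-1.0000, -2.0000, 0.0000]] (det J = 550.0000).
Solving J·Δ = −F gives Δ = (-0.9318, -2.9091, -0.0918).
Then the next iterate is (x₁, x₂, x₃)₁ = (1.5682, -2.4091, 0.4082).

(1.5682, -2.4091, 0.4082)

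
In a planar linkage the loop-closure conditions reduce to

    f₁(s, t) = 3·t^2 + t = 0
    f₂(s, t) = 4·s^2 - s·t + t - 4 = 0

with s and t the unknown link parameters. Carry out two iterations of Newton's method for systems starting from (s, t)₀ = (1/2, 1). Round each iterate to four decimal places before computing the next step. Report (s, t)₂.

At (1/2, 1): F = (4.0000, -2.5000).
Jacobian J = [[0, 6·t + 1], [8·s - t, -s + 1]].
At the point, J = [[0.0000, 7.0000], [3.0000, 0.5000]] (det J = -21.0000).
Solving J·Δ = −F gives Δ = (0.9286, -0.5714).
Then the next iterate is (s, t)₁ = (1.4286, 0.4286).
Round to (1.4286, 0.4286) and repeat: F = (0.979694, 3.979894), J = [[0.0000, 3.5716], [11.0002, -0.4286]].
Δ = (-0.3725, -0.2743), so (s, t)₂ = (1.0561, 0.1543).

(1.0561, 0.1543)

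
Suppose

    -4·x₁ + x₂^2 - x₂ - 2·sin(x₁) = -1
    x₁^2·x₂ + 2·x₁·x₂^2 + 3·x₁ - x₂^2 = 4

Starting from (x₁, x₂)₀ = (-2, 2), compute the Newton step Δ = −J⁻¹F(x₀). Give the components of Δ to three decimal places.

(3.337, -0.749)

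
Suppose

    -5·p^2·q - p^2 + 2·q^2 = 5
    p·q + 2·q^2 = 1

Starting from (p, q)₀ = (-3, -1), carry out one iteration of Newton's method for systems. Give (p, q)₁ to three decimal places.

(-2.706, -0.471)

At (-3, -1): F = (33.000, 4.000).
Jacobian J = [[-10·p·q - 2·p, -5·p^2 + 4·q], [q, p + 4·q]].
At the point, J = [[-24.000, -49.000], [-1.000, -7.000]] (det J = 119.000).
Solving J·Δ = −F gives Δ = (0.294, 0.529).
Then the next iterate is (p, q)₁ = (-2.706, -0.471).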